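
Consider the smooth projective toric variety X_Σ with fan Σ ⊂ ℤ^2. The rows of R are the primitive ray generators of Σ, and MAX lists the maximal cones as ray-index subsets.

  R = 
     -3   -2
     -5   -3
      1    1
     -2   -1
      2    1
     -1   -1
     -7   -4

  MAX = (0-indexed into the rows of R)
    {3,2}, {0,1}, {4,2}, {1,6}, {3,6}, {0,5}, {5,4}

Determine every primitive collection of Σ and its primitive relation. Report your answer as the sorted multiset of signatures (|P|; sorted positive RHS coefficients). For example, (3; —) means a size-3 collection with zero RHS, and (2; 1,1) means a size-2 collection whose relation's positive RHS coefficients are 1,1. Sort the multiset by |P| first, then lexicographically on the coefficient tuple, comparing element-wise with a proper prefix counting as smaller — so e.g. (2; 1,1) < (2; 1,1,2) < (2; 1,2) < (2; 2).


14 collections generate NE(X_Σ); each relation:

  P={2,5}:  v_{2} + v_{5} = 0 ; sig = (2; —)
  P={3,4}:  v_{3} + v_{4} = 0 ; sig = (2; —)
  P={0,2}:  v_{0} + v_{2} = v_{3} ; sig = (2; 1)
  P={0,3}:  v_{0} + v_{3} = v_{1} ; sig = (2; 1)
  P={0,4}:  v_{0} + v_{4} = v_{5} ; sig = (2; 1)
  P={1,3}:  v_{1} + v_{3} = v_{6} ; sig = (2; 1)
  P={1,4}:  v_{1} + v_{4} = v_{0} ; sig = (2; 1)
  P={3,5}:  v_{3} + v_{5} = v_{0} ; sig = (2; 1)
  P={4,6}:  v_{4} + v_{6} = v_{1} ; sig = (2; 1)
  P={5,6}:  v_{5} + v_{6} = v_{0} + v_{1} ; sig = (2; 1,1)
  P={0,6}:  v_{0} + v_{6} = 2·v_{1} ; sig = (2; 2)
  P={1,2}:  v_{1} + v_{2} = 2·v_{3} ; sig = (2; 2)
  P={1,5}:  v_{1} + v_{5} = 2·v_{0} ; sig = (2; 2)
  P={2,6}:  v_{2} + v_{6} = 3·v_{3} ; sig = (2; 3)

Sorted signature multiset PRS(X):
[(2; —), (2; —), (2; 1), (2; 1), (2; 1), (2; 1), (2; 1), (2; 1), (2; 1), (2; 1,1), (2; 2), (2; 2), (2; 2), (2; 3)]


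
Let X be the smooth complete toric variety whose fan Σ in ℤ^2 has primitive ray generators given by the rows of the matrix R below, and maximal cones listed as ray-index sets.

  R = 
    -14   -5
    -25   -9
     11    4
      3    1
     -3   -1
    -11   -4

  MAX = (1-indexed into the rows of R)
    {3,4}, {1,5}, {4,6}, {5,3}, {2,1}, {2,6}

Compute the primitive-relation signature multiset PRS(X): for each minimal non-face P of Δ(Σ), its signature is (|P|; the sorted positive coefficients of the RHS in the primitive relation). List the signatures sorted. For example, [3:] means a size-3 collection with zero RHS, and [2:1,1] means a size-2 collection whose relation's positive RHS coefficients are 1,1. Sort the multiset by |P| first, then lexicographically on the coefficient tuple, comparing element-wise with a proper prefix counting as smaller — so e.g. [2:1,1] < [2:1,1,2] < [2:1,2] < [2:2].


Δ(Σ) — 6 vertices, 9 min non-faces:

  {3,6}:  v_{3} + v_{6} = 0  so sig = [2:]
  {4,5}:  v_{4} + v_{5} = 0  so sig = [2:]
  {1,3}:  v_{1} + v_{3} = v_{5}  so sig = [2:1]
  {1,4}:  v_{1} + v_{4} = v_{6}  so sig = [2:1]
  {1,6}:  v_{1} + v_{6} = v_{2}  so sig = [2:1]
  {2,3}:  v_{2} + v_{3} = v_{1}  so sig = [2:1]
  {5,6}:  v_{5} + v_{6} = v_{1}  so sig = [2:1]
  {2,4}:  v_{2} + v_{4} = 2·v_{6}  so sig = [2:2]
  {2,5}:  v_{2} + v_{5} = 2·v_{1}  so sig = [2:2]

so the primitive-relation signature multiset is
[[2:], [2:], [2:1], [2:1], [2:1], [2:1], [2:1], [2:2], [2:2]]


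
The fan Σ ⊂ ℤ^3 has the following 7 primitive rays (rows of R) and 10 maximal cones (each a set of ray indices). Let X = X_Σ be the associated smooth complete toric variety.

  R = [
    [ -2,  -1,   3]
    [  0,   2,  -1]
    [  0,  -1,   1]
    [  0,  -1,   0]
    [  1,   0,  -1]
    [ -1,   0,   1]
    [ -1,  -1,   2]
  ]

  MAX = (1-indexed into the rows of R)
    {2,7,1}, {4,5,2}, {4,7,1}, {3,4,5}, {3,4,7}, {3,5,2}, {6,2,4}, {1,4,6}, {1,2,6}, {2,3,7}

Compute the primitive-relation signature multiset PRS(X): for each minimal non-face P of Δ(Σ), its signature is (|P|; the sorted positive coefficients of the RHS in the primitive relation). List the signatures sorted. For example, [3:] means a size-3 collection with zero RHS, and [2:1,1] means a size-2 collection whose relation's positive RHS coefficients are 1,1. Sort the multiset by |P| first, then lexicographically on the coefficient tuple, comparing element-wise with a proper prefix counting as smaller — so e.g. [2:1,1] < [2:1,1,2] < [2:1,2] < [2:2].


Σ has 9 primitive collections:

  {5,6}:  v_{5} + v_{6} = 0 — sig = [2:]
  {1,5}:  v_{1} + v_{5} = v_{7} — sig = [2:1]
  {3,6}:  v_{3} + v_{6} = v_{7} — sig = [2:1]
  {5,7}:  v_{5} + v_{7} = v_{3} — sig = [2:1]
  {6,7}:  v_{6} + v_{7} = v_{1} — sig = [2:1]
  {1,3}:  v_{1} + v_{3} = 2·v_{7} — sig = [2:2]
  {2,3,4}:  v_{2} + v_{3} + v_{4} = 0 — sig = [3:]
  {2,4,7}:  v_{2} + v_{4} + v_{7} = v_{6} — sig = [3:1]
  {1,2,4}:  v_{1} + v_{2} + v_{4} = 2·v_{6} — sig = [3:2]

Sorted signature multiset PRS(X):
[[2:], [2:1], [2:1], [2:1], [2:1], [2:2], [3:], [3:1], [3:2]]


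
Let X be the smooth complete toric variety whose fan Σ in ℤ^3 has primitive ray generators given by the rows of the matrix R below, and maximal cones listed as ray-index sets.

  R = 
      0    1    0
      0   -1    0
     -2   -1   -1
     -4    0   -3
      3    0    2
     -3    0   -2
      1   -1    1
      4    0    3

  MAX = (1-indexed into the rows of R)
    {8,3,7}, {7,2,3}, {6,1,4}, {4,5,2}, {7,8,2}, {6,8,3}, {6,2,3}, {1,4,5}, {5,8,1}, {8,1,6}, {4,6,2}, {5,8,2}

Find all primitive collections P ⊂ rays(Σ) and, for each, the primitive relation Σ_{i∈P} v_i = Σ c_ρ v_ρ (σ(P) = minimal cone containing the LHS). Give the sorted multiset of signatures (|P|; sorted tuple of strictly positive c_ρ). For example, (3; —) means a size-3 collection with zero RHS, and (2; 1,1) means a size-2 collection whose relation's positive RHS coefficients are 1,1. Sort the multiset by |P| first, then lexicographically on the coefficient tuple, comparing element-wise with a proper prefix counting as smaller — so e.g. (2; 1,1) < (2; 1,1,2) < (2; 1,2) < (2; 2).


|primitive collections| = 12. Relations:

  {1,2}:  v_{1} + v_{2} = 0  ⇒ sig = (2; —)
  {4,8}:  v_{4} + v_{8} = 0  ⇒ sig = (2; —)
  {5,6}:  v_{5} + v_{6} = 0  ⇒ sig = (2; —)
  {3,5}:  v_{3} + v_{5} = v_{7}  ⇒ sig = (2; 1)
  {6,7}:  v_{6} + v_{7} = v_{3}  ⇒ sig = (2; 1)
  {1,7}:  v_{1} + v_{7} = v_{6} + v_{8}  ⇒ sig = (2; 1,1)
  {4,7}:  v_{4} + v_{7} = v_{2} + v_{6}  ⇒ sig = (2; 1,1)
  {5,7}:  v_{5} + v_{7} = v_{2} + v_{8}  ⇒ sig = (2; 1,1)
  {1,3}:  v_{1} + v_{3} = 2·v_{6} + v_{8}  ⇒ sig = (2; 1,2)
  {3,4}:  v_{3} + v_{4} = v_{2} + 2·v_{6}  ⇒ sig = (2; 1,2)
  {2,6,8}:  v_{2} + v_{6} + v_{8} = v_{7}  ⇒ sig = (3; 1)
  {2,3,8}:  v_{2} + v_{3} + v_{8} = 2·v_{7}  ⇒ sig = (3; 2)

so the primitive-relation signature multiset is
    |P|=2: 10 collections, coeffs (), (), (), (1), (1), (1,1), (1,1), (1,1), (1,2), (1,2)
    |P|=3: 2 collections, coeffs (1), (2)


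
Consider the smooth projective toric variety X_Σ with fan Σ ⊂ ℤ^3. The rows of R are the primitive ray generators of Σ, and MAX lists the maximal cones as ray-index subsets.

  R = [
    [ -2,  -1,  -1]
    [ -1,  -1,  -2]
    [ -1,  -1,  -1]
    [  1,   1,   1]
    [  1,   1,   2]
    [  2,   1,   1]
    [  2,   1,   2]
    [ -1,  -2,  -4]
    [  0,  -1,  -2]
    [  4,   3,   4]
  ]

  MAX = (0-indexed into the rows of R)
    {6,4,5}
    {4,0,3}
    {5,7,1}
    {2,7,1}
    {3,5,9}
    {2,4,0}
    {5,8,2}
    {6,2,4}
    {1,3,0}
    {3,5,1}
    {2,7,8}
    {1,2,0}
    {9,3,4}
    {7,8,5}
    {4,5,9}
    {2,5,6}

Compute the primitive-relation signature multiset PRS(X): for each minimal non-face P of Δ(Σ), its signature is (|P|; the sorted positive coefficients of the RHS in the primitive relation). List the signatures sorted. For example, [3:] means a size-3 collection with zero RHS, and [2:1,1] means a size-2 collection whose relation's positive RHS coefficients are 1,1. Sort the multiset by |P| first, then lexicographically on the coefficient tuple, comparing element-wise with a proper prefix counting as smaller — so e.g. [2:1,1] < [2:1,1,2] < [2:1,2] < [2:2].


25 minimal non-faces of Δ(Σ) (on 10 rays):

  P = {0,5}:  v_{0} + v_{5} = 0  so sig = [2:]
  P = {1,4}:  v_{1} + v_{4} = 0  so sig = [2:]
  P = {2,3}:  v_{2} + v_{3} = 0  so sig = [2:]
  P = {1,8}:  v_{1} + v_{8} = v_{7}  so sig = [2:1]
  P = {4,7}:  v_{4} + v_{7} = v_{8}  so sig = [2:1]
  P = {0,6}:  v_{0} + v_{6} = v_{2} + v_{4}  so sig = [2:1,1]
  P = {0,8}:  v_{0} + v_{8} = v_{1} + v_{2}  so sig = [2:1,1]
  P = {0,9}:  v_{0} + v_{9} = v_{3} + v_{4}  so sig = [2:1,1]
  P = {1,6}:  v_{1} + v_{6} = v_{2} + v_{5}  so sig = [2:1,1]
  P = {1,9}:  v_{1} + v_{9} = v_{3} + v_{5}  so sig = [2:1,1]
  P = {2,9}:  v_{2} + v_{9} = v_{4} + v_{5}  so sig = [2:1,1]
  P = {3,6}:  v_{3} + v_{6} = v_{4} + v_{5}  so sig = [2:1,1]
  P = {3,8}:  v_{3} + v_{8} = v_{1} + v_{5}  so sig = [2:1,1]
  P = {4,8}:  v_{4} + v_{8} = v_{2} + v_{5}  so sig = [2:1,1]
  P = {6,7}:  v_{6} + v_{7} = v_{2} + v_{5} + v_{8}  so sig = [2:1,1,1]
  P = {0,7}:  v_{0} + v_{7} = 2·v_{1} + v_{2}  so sig = [2:1,2]
  P = {3,7}:  v_{3} + v_{7} = 2·v_{1} + v_{5}  so sig = [2:1,2]
  P = {7,9}:  v_{7} + v_{9} = v_{1} + 2·v_{5}  so sig = [2:1,2]
  P = {8,9}:  v_{8} + v_{9} = 2·v_{5}  so sig = [2:2]
  P = {6,8}:  v_{6} + v_{8} = 2·v_{2} + 2·v_{5}  so sig = [2:2,2]
  P = {6,9}:  v_{6} + v_{9} = 2·v_{4} + 2·v_{5}  so sig = [2:2,2]
  P = {1,2,5}:  v_{1} + v_{2} + v_{5} = v_{8}  so sig = [3:1]
  P = {2,4,5}:  v_{2} + v_{4} + v_{5} = v_{6}  so sig = [3:1]
  P = {3,4,5}:  v_{3} + v_{4} + v_{5} = v_{9}  so sig = [3:1]
  P = {2,5,7}:  v_{2} + v_{5} + v_{7} = 2·v_{8}  so sig = [3:2]

so the primitive-relation signature multiset is
{ [2:] ×3,  [2:1] ×2,  [2:1,1] ×9,  [2:1,1,1],  [2:1,2] ×3,  [2:2],  [2:2,2] ×2,  [3:1] ×3,  [3:2] }


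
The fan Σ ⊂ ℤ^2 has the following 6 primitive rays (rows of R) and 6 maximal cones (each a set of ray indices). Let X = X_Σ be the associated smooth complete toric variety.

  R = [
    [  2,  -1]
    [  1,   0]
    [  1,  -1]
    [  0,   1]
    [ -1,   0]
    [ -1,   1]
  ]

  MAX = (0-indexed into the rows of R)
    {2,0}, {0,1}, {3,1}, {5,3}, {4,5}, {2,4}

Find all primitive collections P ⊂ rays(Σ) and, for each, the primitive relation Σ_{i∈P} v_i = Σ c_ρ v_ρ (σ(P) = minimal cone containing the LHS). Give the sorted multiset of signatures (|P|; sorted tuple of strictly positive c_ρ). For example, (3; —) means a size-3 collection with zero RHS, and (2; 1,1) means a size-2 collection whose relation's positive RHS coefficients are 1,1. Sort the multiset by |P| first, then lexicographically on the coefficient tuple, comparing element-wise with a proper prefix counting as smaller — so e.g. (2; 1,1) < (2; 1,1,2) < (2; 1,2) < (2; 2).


Primitive collections (9):

  P = {1,4}:  v_{1} + v_{4} = 0  ⇒ sig = (2; —)
  P = {2,5}:  v_{2} + v_{5} = 0  ⇒ sig = (2; —)
  P = {0,4}:  v_{0} + v_{4} = v_{2}  ⇒ sig = (2; 1)
  P = {0,5}:  v_{0} + v_{5} = v_{1}  ⇒ sig = (2; 1)
  P = {1,2}:  v_{1} + v_{2} = v_{0}  ⇒ sig = (2; 1)
  P = {1,5}:  v_{1} + v_{5} = v_{3}  ⇒ sig = (2; 1)
  P = {2,3}:  v_{2} + v_{3} = v_{1}  ⇒ sig = (2; 1)
  P = {3,4}:  v_{3} + v_{4} = v_{5}  ⇒ sig = (2; 1)
  P = {0,3}:  v_{0} + v_{3} = 2·v_{1}  ⇒ sig = (2; 2)

Hence PRS(X_Σ) =
    |P|=2: 9 collections, coeffs (), (), (1), (1), (1), (1), (1), (1), (2)


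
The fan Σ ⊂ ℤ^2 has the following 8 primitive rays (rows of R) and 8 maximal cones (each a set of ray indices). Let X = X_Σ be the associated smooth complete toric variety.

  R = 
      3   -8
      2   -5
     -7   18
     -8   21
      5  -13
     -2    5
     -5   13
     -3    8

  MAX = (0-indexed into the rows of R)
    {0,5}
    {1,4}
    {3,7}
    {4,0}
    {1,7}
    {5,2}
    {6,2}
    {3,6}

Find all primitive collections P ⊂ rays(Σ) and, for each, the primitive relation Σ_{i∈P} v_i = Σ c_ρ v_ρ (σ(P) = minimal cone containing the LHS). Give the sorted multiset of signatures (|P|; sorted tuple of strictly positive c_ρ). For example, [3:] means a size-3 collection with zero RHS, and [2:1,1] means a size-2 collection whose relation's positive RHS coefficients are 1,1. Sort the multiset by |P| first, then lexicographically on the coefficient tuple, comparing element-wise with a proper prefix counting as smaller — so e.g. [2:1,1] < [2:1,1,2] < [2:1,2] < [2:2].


Primitive collections (20):

  • {0,7}:  v_{0} + v_{7} = 0  ⟹  sig = [2:]
  • {1,5}:  v_{1} + v_{5} = 0  ⟹  sig = [2:]
  • {4,6}:  v_{4} + v_{6} = 0  ⟹  sig = [2:]
  • {0,1}:  v_{0} + v_{1} = v_{4}  ⟹  sig = [2:1]
  • {0,3}:  v_{0} + v_{3} = v_{6}  ⟹  sig = [2:1]
  • {0,6}:  v_{0} + v_{6} = v_{5}  ⟹  sig = [2:1]
  • {1,2}:  v_{1} + v_{2} = v_{6}  ⟹  sig = [2:1]
  • {1,6}:  v_{1} + v_{6} = v_{7}  ⟹  sig = [2:1]
  • {2,4}:  v_{2} + v_{4} = v_{5}  ⟹  sig = [2:1]
  • {3,4}:  v_{3} + v_{4} = v_{7}  ⟹  sig = [2:1]
  • {4,5}:  v_{4} + v_{5} = v_{0}  ⟹  sig = [2:1]
  • {4,7}:  v_{4} + v_{7} = v_{1}  ⟹  sig = [2:1]
  • {5,6}:  v_{5} + v_{6} = v_{2}  ⟹  sig = [2:1]
  • {5,7}:  v_{5} + v_{7} = v_{6}  ⟹  sig = [2:1]
  • {6,7}:  v_{6} + v_{7} = v_{3}  ⟹  sig = [2:1]
  • {0,2}:  v_{0} + v_{2} = 2·v_{5}  ⟹  sig = [2:2]
  • {1,3}:  v_{1} + v_{3} = 2·v_{7}  ⟹  sig = [2:2]
  • {2,7}:  v_{2} + v_{7} = 2·v_{6}  ⟹  sig = [2:2]
  • {3,5}:  v_{3} + v_{5} = 2·v_{6}  ⟹  sig = [2:2]
  • {2,3}:  v_{2} + v_{3} = 3·v_{6}  ⟹  sig = [2:3]

so the primitive-relation signature multiset is
    |P|=2: 20 collections, coeffs (), (), (), (1), (1), (1), (1), (1), (1), (1), (1), (1), (1), (1), (1), (2), (2), (2), (2), (3)


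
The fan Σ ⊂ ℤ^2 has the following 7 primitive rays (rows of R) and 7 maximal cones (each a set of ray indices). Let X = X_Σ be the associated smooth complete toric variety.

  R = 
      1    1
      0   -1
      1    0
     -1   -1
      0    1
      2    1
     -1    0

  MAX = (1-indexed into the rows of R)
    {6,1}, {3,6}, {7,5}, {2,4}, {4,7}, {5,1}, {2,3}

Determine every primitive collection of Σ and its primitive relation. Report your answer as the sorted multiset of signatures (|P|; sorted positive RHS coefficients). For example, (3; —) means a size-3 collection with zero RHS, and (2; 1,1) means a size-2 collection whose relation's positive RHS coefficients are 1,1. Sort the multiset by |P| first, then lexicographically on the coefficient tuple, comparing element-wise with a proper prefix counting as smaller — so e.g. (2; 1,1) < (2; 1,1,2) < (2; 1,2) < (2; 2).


14 minimal non-faces of Δ(Σ) (on 7 rays):

  • {1,4}:  v_{1} + v_{4} = 0  ⇒ sig = (2; —)
  • {2,5}:  v_{2} + v_{5} = 0  ⇒ sig = (2; —)
  • {3,7}:  v_{3} + v_{7} = 0  ⇒ sig = (2; —)
  • {1,2}:  v_{1} + v_{2} = v_{3}  ⇒ sig = (2; 1)
  • {1,3}:  v_{1} + v_{3} = v_{6}  ⇒ sig = (2; 1)
  • {1,7}:  v_{1} + v_{7} = v_{5}  ⇒ sig = (2; 1)
  • {2,7}:  v_{2} + v_{7} = v_{4}  ⇒ sig = (2; 1)
  • {3,4}:  v_{3} + v_{4} = v_{2}  ⇒ sig = (2; 1)
  • {3,5}:  v_{3} + v_{5} = v_{1}  ⇒ sig = (2; 1)
  • {4,5}:  v_{4} + v_{5} = v_{7}  ⇒ sig = (2; 1)
  • {4,6}:  v_{4} + v_{6} = v_{3}  ⇒ sig = (2; 1)
  • {6,7}:  v_{6} + v_{7} = v_{1}  ⇒ sig = (2; 1)
  • {2,6}:  v_{2} + v_{6} = 2·v_{3}  ⇒ sig = (2; 2)
  • {5,6}:  v_{5} + v_{6} = 2·v_{1}  ⇒ sig = (2; 2)

Sorted signature multiset PRS(X):
[(2; —), (2; —), (2; —), (2; 1), (2; 1), (2; 1), (2; 1), (2; 1), (2; 1), (2; 1), (2; 1), (2; 1), (2; 2), (2; 2)]


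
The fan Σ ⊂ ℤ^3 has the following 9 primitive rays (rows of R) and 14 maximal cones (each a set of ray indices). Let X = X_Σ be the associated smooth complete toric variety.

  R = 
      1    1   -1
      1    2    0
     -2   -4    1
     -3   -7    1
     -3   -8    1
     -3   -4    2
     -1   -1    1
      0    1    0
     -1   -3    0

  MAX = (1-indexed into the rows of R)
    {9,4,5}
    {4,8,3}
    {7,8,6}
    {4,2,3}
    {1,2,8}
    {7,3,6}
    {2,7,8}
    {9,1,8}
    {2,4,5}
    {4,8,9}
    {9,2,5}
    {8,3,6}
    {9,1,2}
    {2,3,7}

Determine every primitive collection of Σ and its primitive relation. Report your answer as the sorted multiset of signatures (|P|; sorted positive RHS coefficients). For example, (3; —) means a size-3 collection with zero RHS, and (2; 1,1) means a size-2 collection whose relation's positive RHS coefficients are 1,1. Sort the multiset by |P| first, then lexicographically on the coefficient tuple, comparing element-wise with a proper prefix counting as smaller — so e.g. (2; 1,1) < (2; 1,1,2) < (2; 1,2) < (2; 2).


20 minimal non-faces of Δ(Σ) (on 9 rays):

  • {1,7}:  v_{1} + v_{7} = 0  →  sig = (2; —)
  • {1,3}:  v_{1} + v_{3} = v_{9}  →  sig = (2; 1)
  • {3,9}:  v_{3} + v_{9} = v_{4}  →  sig = (2; 1)
  • {5,8}:  v_{5} + v_{8} = v_{4}  →  sig = (2; 1)
  • {7,9}:  v_{7} + v_{9} = v_{3}  →  sig = (2; 1)
  • {1,6}:  v_{1} + v_{6} = v_{3} + v_{8}  →  sig = (2; 1,1)
  • {5,7}:  v_{5} + v_{7} = v_{2} + v_{3} + v_{4}  →  sig = (2; 1,1,1)
  • {3,5}:  v_{3} + v_{5} = v_{2} + 2·v_{4}  →  sig = (2; 1,2)
  • {6,9}:  v_{6} + v_{9} = 2·v_{3} + v_{8}  →  sig = (2; 1,2)
  • {1,5}:  v_{1} + v_{5} = v_{2} + 3·v_{9}  →  sig = (2; 1,3)
  • {4,6}:  v_{4} + v_{6} = 3·v_{3} + v_{8}  →  sig = (2; 1,3)
  • {1,4}:  v_{1} + v_{4} = 2·v_{9}  →  sig = (2; 2)
  • {2,6}:  v_{2} + v_{6} = 2·v_{7}  →  sig = (2; 2)
  • {4,7}:  v_{4} + v_{7} = 2·v_{3}  →  sig = (2; 2)
  • {5,6}:  v_{5} + v_{6} = 3·v_{3}  →  sig = (2; 3)
  • {2,8,9}:  v_{2} + v_{8} + v_{9} = 0  →  sig = (3; —)
  • {2,3,8}:  v_{2} + v_{3} + v_{8} = v_{7}  →  sig = (3; 1)
  • {2,4,8}:  v_{2} + v_{4} + v_{8} = v_{3}  →  sig = (3; 1)
  • {2,4,9}:  v_{2} + v_{4} + v_{9} = v_{5}  →  sig = (3; 1)
  • {3,7,8}:  v_{3} + v_{7} + v_{8} = v_{6}  →  sig = (3; 1)

so the primitive-relation signature multiset is
    (2; —)
    (2; 1)
    (2; 1)
    (2; 1)
    (2; 1)
    (2; 1,1)
    (2; 1,1,1)
    (2; 1,2)
    (2; 1,2)
    (2; 1,3)
    (2; 1,3)
    (2; 2)
    (2; 2)
    (2; 2)
    (2; 3)
    (3; —)
    (3; 1)
    (3; 1)
    (3; 1)
    (3; 1)


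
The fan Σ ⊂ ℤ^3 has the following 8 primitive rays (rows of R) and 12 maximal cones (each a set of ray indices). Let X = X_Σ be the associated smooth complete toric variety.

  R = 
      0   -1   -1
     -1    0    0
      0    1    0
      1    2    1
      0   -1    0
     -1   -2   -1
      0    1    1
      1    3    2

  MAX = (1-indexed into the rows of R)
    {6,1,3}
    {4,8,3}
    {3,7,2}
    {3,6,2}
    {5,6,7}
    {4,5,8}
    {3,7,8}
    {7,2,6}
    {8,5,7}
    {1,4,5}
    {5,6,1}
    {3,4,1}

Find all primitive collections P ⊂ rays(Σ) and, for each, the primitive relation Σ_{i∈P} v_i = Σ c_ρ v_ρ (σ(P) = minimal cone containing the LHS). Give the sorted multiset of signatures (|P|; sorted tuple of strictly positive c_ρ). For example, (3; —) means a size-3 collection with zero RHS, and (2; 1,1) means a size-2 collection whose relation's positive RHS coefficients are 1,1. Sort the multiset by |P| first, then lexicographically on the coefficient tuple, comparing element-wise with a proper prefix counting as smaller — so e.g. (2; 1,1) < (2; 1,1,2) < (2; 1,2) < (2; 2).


The 11 primitive collections of Σ (r=8, n=3):

  {1,7}:  v_{1} + v_{7} = 0 ; sig = (2; —)
  {3,5}:  v_{3} + v_{5} = 0 ; sig = (2; —)
  {4,6}:  v_{4} + v_{6} = 0 ; sig = (2; —)
  {1,8}:  v_{1} + v_{8} = v_{4} ; sig = (2; 1)
  {4,7}:  v_{4} + v_{7} = v_{8} ; sig = (2; 1)
  {6,8}:  v_{6} + v_{8} = v_{7} ; sig = (2; 1)
  {1,2}:  v_{1} + v_{2} = v_{3} + v_{6} ; sig = (2; 1,1)
  {2,4}:  v_{2} + v_{4} = v_{3} + v_{7} ; sig = (2; 1,1)
  {2,5}:  v_{2} + v_{5} = v_{6} + v_{7} ; sig = (2; 1,1)
  {2,8}:  v_{2} + v_{8} = v_{3} + 2·v_{7} ; sig = (2; 1,2)
  {3,6,7}:  v_{3} + v_{6} + v_{7} = v_{2} ; sig = (3; 1)

Signatures (|P|; sorted positive RHS coefficients), sorted:
[(2; —), (2; —), (2; —), (2; 1), (2; 1), (2; 1), (2; 1,1), (2; 1,1), (2; 1,1), (2; 1,2), (3; 1)]


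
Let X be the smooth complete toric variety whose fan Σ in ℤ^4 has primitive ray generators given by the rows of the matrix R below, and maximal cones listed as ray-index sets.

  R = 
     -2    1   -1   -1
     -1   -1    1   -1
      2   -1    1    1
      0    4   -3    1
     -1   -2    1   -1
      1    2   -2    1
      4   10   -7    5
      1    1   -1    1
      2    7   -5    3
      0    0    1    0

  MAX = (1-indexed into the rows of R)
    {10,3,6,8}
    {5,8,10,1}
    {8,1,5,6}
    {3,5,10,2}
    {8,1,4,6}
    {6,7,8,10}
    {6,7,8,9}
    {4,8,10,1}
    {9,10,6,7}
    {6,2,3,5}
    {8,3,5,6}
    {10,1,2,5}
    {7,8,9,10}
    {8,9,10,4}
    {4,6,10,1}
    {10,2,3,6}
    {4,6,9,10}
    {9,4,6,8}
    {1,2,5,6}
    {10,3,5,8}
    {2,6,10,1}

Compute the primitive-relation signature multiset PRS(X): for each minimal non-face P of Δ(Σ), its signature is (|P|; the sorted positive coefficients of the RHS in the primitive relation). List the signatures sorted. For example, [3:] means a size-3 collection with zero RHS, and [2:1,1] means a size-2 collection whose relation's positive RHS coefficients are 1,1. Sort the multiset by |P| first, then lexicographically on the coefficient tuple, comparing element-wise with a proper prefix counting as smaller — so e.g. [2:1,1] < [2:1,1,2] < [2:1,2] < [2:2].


18 collections generate NE(X_Σ); each relation:

  • {1,3}:  v_{1} + v_{3} = 0 ; sig = [2:]
  • {2,8}:  v_{2} + v_{8} = 0 ; sig = [2:]
  • {1,7}:  v_{1} + v_{7} = v_{4} + v_{9} ; sig = [2:1,1]
  • {4,5}:  v_{4} + v_{5} = v_{1} + v_{8} ; sig = [2:1,1]
  • {5,7}:  v_{5} + v_{7} = v_{8} + v_{9} ; sig = [2:1,1]
  • {5,9}:  v_{5} + v_{9} = v_{4} + v_{8} ; sig = [2:1,1]
  • {2,4}:  v_{2} + v_{4} = v_{1} + v_{6} + v_{10} ; sig = [2:1,1,1]
  • {2,7}:  v_{2} + v_{7} = v_{6} + v_{9} + v_{10} ; sig = [2:1,1,1]
  • {2,9}:  v_{2} + v_{9} = v_{4} + v_{6} + v_{10} ; sig = [2:1,1,1]
  • {3,4}:  v_{3} + v_{4} = v_{6} + v_{8} + v_{10} ; sig = [2:1,1,1]
  • {1,9}:  v_{1} + v_{9} = 2·v_{4} ; sig = [2:2]
  • {4,7}:  v_{4} + v_{7} = 2·v_{9} ; sig = [2:2]
  • {3,9}:  v_{3} + v_{9} = 2·v_{6} + 2·v_{8} + 2·v_{10} ; sig = [2:2,2,2]
  • {3,7}:  v_{3} + v_{7} = 3·v_{6} + 3·v_{8} + 3·v_{10} ; sig = [2:3,3,3]
  • {5,6,10}:  v_{5} + v_{6} + v_{10} = 0 ; sig = [3:]
  • {1,6,8,10}:  v_{1} + v_{6} + v_{8} + v_{10} = v_{4} ; sig = [4:1]
  • {4,6,8,10}:  v_{4} + v_{6} + v_{8} + v_{10} = v_{9} ; sig = [4:1]
  • {6,8,9,10}:  v_{6} + v_{8} + v_{9} + v_{10} = v_{7} ; sig = [4:1]

so the primitive-relation signature multiset is
{ [2:] ×2,  [2:1,1] ×4,  [2:1,1,1] ×4,  [2:2] ×2,  [2:2,2,2],  [2:3,3,3],  [3:],  [4:1] ×3 }


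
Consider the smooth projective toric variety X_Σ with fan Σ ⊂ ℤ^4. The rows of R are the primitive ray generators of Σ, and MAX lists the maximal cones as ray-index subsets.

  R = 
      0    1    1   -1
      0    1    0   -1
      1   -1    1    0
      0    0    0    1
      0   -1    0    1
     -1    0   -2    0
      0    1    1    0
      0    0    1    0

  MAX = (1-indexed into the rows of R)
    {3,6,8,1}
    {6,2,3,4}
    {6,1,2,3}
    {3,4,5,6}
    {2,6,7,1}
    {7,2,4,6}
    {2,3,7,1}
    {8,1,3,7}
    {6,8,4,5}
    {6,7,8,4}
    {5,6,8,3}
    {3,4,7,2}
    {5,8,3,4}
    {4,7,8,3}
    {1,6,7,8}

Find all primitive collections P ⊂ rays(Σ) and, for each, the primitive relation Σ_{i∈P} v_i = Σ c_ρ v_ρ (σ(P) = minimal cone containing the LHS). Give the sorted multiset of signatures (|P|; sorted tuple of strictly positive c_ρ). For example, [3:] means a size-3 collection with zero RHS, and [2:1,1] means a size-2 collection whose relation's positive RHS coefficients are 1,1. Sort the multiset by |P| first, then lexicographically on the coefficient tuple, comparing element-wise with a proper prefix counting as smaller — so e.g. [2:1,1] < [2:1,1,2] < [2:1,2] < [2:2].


7 minimal non-faces of Δ(Σ) (on 8 rays):

  • {2,5}:  v_{2} + v_{5} = 0  ⇒ sig = [2:]
  • {1,4}:  v_{1} + v_{4} = v_{7}  ⇒ sig = [2:1]
  • {1,5}:  v_{1} + v_{5} = v_{8}  ⇒ sig = [2:1]
  • {2,8}:  v_{2} + v_{8} = v_{1}  ⇒ sig = [2:1]
  • {5,7}:  v_{5} + v_{7} = v_{4} + v_{8}  ⇒ sig = [2:1,1]
  • {3,6,7}:  v_{3} + v_{6} + v_{7} = 0  ⇒ sig = [3:]
  • {3,4,6,8}:  v_{3} + v_{4} + v_{6} + v_{8} = v_{5}  ⇒ sig = [4:1]

Sorted signature multiset PRS(X):
    [2:]
    [2:1]
    [2:1]
    [2:1]
    [2:1,1]
    [3:]
    [4:1]


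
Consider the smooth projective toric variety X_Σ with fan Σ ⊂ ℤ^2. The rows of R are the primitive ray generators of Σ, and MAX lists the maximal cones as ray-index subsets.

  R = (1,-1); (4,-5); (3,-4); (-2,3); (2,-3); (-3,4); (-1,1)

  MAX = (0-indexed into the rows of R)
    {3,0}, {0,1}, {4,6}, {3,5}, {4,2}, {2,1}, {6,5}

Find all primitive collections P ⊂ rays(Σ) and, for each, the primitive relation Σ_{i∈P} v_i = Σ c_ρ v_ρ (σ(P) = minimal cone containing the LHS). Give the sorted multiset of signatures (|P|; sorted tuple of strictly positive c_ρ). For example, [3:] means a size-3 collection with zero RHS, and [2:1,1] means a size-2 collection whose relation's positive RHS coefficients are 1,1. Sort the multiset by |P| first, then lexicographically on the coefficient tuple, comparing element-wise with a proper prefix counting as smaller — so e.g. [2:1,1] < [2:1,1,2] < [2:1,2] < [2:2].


|primitive collections| = 14. Relations:

  {0,6}:  v_{0} + v_{6} = 0 — sig = [2:]
  {2,5}:  v_{2} + v_{5} = 0 — sig = [2:]
  {3,4}:  v_{3} + v_{4} = 0 — sig = [2:]
  {0,2}:  v_{0} + v_{2} = v_{1} — sig = [2:1]
  {0,4}:  v_{0} + v_{4} = v_{2} — sig = [2:1]
  {0,5}:  v_{0} + v_{5} = v_{3} — sig = [2:1]
  {1,5}:  v_{1} + v_{5} = v_{0} — sig = [2:1]
  {1,6}:  v_{1} + v_{6} = v_{2} — sig = [2:1]
  {2,3}:  v_{2} + v_{3} = v_{0} — sig = [2:1]
  {2,6}:  v_{2} + v_{6} = v_{4} — sig = [2:1]
  {3,6}:  v_{3} + v_{6} = v_{5} — sig = [2:1]
  {4,5}:  v_{4} + v_{5} = v_{6} — sig = [2:1]
  {1,3}:  v_{1} + v_{3} = 2·v_{0} — sig = [2:2]
  {1,4}:  v_{1} + v_{4} = 2·v_{2} — sig = [2:2]

Sorted signature multiset PRS(X):
{ [2:] ×3,  [2:1] ×9,  [2:2] ×2 }


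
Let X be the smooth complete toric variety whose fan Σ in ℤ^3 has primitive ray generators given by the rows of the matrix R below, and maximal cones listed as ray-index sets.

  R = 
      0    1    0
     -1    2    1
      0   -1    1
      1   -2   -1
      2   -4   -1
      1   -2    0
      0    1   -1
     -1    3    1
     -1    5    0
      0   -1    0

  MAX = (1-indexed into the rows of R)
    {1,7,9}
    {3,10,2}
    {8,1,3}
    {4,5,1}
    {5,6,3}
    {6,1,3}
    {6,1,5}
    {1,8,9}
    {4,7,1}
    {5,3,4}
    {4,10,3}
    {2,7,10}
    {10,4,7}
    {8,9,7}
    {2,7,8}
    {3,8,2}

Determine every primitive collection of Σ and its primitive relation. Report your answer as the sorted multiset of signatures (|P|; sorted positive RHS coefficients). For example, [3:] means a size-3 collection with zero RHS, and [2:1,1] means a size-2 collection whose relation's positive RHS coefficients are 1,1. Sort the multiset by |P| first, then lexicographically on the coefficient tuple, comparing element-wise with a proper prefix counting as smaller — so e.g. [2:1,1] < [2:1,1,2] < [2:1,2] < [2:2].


24 collections generate NE(X_Σ); each relation:

  P = {1,10}:  v_{1} + v_{10} = 0  →  sig = [2:]
  P = {2,4}:  v_{2} + v_{4} = 0  →  sig = [2:]
  P = {3,7}:  v_{3} + v_{7} = 0  →  sig = [2:]
  P = {1,2}:  v_{1} + v_{2} = v_{8}  →  sig = [2:1]
  P = {2,5}:  v_{2} + v_{5} = v_{6}  →  sig = [2:1]
  P = {4,6}:  v_{4} + v_{6} = v_{5}  →  sig = [2:1]
  P = {4,8}:  v_{4} + v_{8} = v_{1}  →  sig = [2:1]
  P = {8,10}:  v_{8} + v_{10} = v_{2}  →  sig = [2:1]
  P = {2,6}:  v_{2} + v_{6} = v_{1} + v_{3}  →  sig = [2:1,1]
  P = {3,9}:  v_{3} + v_{9} = v_{1} + v_{8}  →  sig = [2:1,1]
  P = {5,8}:  v_{5} + v_{8} = v_{1} + v_{6}  →  sig = [2:1,1]
  P = {6,7}:  v_{6} + v_{7} = v_{1} + v_{4}  →  sig = [2:1,1]
  P = {6,10}:  v_{6} + v_{10} = v_{3} + v_{4}  →  sig = [2:1,1]
  P = {9,10}:  v_{9} + v_{10} = v_{7} + v_{8}  →  sig = [2:1,1]
  P = {2,9}:  v_{2} + v_{9} = v_{7} + 2·v_{8}  →  sig = [2:1,2]
  P = {4,9}:  v_{4} + v_{9} = 2·v_{1} + v_{7}  →  sig = [2:1,2]
  P = {5,7}:  v_{5} + v_{7} = v_{1} + 2·v_{4}  →  sig = [2:1,2]
  P = {5,10}:  v_{5} + v_{10} = v_{3} + 2·v_{4}  →  sig = [2:1,2]
  P = {6,8}:  v_{6} + v_{8} = 2·v_{1} + v_{3}  →  sig = [2:1,2]
  P = {5,9}:  v_{5} + v_{9} = 3·v_{1} + v_{4}  →  sig = [2:1,3]
  P = {6,9}:  v_{6} + v_{9} = 3·v_{1}  →  sig = [2:3]
  P = {1,3,4}:  v_{1} + v_{3} + v_{4} = v_{6}  →  sig = [3:1]
  P = {1,7,8}:  v_{1} + v_{7} + v_{8} = v_{9}  →  sig = [3:1]
  P = {1,3,5}:  v_{1} + v_{3} + v_{5} = 2·v_{6}  →  sig = [3:2]

Signatures (|P|; sorted positive RHS coefficients), sorted:
[[2:], [2:], [2:], [2:1], [2:1], [2:1], [2:1], [2:1], [2:1,1], [2:1,1], [2:1,1], [2:1,1], [2:1,1], [2:1,1], [2:1,2], [2:1,2], [2:1,2], [2:1,2], [2:1,2], [2:1,3], [2:3], [3:1], [3:1], [3:2]]


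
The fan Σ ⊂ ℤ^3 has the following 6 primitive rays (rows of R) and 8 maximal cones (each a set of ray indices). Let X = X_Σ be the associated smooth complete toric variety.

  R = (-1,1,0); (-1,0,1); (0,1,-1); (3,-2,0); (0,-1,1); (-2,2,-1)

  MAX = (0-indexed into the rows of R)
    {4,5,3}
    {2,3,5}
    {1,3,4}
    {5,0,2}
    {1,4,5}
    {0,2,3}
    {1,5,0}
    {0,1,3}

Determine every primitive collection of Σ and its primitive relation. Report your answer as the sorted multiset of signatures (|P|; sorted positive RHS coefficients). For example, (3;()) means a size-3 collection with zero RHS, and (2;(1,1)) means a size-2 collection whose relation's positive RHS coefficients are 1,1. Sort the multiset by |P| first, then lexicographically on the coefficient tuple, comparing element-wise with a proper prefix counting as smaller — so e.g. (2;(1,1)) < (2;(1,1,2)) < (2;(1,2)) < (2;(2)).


5 minimal non-faces of Δ(Σ) (on 6 rays):

  • {2,4}:  v_{2} + v_{4} = 0 — sig = (2;())
  • {0,4}:  v_{0} + v_{4} = v_{1} — sig = (2;(1))
  • {1,2}:  v_{1} + v_{2} = v_{0} — sig = (2;(1))
  • {1,3,5}:  v_{1} + v_{3} + v_{5} = 0 — sig = (3;())
  • {0,3,5}:  v_{0} + v_{3} + v_{5} = v_{2} — sig = (3;(1))

Hence PRS(X_Σ) =
    |P|=2: 3 collections, coeffs (), (1), (1)
    |P|=3: 2 collections, coeffs (), (1)


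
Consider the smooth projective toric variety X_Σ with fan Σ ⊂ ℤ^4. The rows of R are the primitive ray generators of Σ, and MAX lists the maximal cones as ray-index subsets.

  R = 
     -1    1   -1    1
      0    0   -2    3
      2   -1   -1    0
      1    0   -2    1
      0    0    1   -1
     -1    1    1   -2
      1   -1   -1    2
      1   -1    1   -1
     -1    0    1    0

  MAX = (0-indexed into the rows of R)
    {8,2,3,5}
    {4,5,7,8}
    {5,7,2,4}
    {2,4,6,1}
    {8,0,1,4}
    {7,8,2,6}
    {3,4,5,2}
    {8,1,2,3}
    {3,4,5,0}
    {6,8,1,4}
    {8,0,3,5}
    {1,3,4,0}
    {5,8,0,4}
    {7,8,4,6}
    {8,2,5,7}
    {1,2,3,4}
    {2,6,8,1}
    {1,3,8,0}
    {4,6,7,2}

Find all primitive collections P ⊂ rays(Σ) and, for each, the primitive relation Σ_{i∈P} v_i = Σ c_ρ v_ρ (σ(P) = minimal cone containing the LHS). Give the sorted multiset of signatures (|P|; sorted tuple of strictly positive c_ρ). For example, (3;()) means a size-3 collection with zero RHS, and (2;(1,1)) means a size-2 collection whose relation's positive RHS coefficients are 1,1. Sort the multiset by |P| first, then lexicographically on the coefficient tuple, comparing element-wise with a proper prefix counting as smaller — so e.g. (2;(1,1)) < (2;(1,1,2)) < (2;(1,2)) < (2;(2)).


Minimal non-faces — 10 found among 9 rays, 19 max cones:

  P = {0,7}:  v_{0} + v_{7} = 0 ; sig = (2;())
  P = {5,6}:  v_{5} + v_{6} = 0 ; sig = (2;())
  P = {0,2}:  v_{0} + v_{2} = v_{3} ; sig = (2;(1))
  P = {0,6}:  v_{0} + v_{6} = v_{1} ; sig = (2;(1))
  P = {1,5}:  v_{1} + v_{5} = v_{0} ; sig = (2;(1))
  P = {1,7}:  v_{1} + v_{7} = v_{6} ; sig = (2;(1))
  P = {3,7}:  v_{3} + v_{7} = v_{2} ; sig = (2;(1))
  P = {3,6}:  v_{3} + v_{6} = v_{1} + v_{2} ; sig = (2;(1,1))
  P = {3,4,8}:  v_{3} + v_{4} + v_{8} = 0 ; sig = (3;())
  P = {2,4,8}:  v_{2} + v_{4} + v_{8} = v_{7} ; sig = (3;(1))

Signatures (|P|; sorted positive RHS coefficients), sorted:
    |P|=2: 8 collections, coeffs (), (), (1), (1), (1), (1), (1), (1,1)
    |P|=3: 2 collections, coeffs (), (1)


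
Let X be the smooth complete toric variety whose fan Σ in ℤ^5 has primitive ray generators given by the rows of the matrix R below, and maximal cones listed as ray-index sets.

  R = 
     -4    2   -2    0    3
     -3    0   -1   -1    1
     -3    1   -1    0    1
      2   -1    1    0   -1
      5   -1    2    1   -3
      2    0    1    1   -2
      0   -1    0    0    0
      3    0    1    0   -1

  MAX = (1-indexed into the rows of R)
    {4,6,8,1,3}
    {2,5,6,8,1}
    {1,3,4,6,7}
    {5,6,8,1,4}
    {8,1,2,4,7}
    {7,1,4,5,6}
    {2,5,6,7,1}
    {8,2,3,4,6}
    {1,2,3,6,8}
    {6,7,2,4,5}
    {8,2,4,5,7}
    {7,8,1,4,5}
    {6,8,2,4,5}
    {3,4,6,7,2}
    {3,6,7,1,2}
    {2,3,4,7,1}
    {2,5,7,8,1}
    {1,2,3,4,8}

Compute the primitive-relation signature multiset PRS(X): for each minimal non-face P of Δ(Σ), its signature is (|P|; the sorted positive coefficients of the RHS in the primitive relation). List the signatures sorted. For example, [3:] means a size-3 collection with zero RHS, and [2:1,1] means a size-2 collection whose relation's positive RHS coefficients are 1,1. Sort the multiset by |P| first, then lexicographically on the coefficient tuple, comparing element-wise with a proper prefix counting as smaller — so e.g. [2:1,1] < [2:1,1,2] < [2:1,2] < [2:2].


Minimal non-faces — 5 found among 8 rays, 18 max cones:

  P = {3,5}:  v_{3} + v_{5} = v_{6}  ⟹  sig = [2:1]
  P = {3,7,8}:  v_{3} + v_{7} + v_{8} = 0  ⟹  sig = [3:]
  P = {6,7,8}:  v_{6} + v_{7} + v_{8} = v_{5}  ⟹  sig = [3:1]
  P = {1,2,4,5}:  v_{1} + v_{2} + v_{4} + v_{5} = 0  ⟹  sig = [4:]
  P = {1,2,4,6}:  v_{1} + v_{2} + v_{4} + v_{6} = v_{3}  ⟹  sig = [4:1]

so the primitive-relation signature multiset is
    [2:1]
    [3:]
    [3:1]
    [4:]
    [4:1]


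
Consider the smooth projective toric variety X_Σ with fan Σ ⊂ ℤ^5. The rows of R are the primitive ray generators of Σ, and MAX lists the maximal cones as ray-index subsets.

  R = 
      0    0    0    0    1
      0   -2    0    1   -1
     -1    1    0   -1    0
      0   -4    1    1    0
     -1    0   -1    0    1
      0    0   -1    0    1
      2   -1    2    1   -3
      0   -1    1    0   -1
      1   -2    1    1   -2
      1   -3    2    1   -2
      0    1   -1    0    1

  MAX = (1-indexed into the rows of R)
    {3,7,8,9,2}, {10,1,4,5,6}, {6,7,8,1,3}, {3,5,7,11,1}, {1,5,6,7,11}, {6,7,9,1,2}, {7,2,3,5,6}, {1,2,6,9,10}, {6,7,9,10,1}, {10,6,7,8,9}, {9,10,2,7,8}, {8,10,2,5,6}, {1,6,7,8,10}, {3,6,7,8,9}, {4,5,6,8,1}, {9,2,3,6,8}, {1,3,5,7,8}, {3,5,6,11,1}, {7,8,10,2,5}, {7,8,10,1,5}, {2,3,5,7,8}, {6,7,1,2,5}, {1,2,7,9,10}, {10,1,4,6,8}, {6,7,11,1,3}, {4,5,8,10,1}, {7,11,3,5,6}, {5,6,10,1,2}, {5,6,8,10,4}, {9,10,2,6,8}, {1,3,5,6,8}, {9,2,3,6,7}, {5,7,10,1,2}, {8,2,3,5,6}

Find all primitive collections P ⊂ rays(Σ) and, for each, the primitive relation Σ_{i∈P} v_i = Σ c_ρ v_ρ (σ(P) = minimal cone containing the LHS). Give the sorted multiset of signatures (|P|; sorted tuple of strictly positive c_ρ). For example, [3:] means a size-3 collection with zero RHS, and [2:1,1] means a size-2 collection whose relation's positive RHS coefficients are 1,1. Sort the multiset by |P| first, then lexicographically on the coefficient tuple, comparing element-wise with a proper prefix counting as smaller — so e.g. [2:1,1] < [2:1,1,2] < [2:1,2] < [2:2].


21 collections generate NE(X_Σ); each relation:

  P = {8,11}:  v_{8} + v_{11} = 0  so sig = [2:]
  P = {5,9}:  v_{5} + v_{9} = v_{2}  so sig = [2:1]
  P = {10,11}:  v_{10} + v_{11} = v_{1} + v_{9}  so sig = [2:1,1]
  P = {4,7}:  v_{4} + v_{7} = v_{1} + v_{9} + v_{10}  so sig = [2:1,1,1]
  P = {9,11}:  v_{9} + v_{11} = v_{5} + v_{6} + v_{7}  so sig = [2:1,1,1]
  P = {4,11}:  v_{4} + v_{11} = v_{1} + v_{5} + v_{6} + v_{10}  so sig = [2:1,1,1,1]
  P = {3,4}:  v_{3} + v_{4} = v_{1} + v_{5} + v_{6} + 3·v_{8}  so sig = [2:1,1,1,3]
  P = {2,11}:  v_{2} + v_{11} = 2·v_{5} + v_{6} + v_{7}  so sig = [2:1,1,2]
  P = {4,9}:  v_{4} + v_{9} = v_{5} + v_{6} + 2·v_{10}  so sig = [2:1,1,2]
  P = {2,4}:  v_{2} + v_{4} = 2·v_{5} + v_{6} + 2·v_{10}  so sig = [2:1,2,2]
  P = {3,10}:  v_{3} + v_{10} = 2·v_{8}  so sig = [2:2]
  P = {1,3,9}:  v_{1} + v_{3} + v_{9} = v_{8}  so sig = [3:1]
  P = {1,8,9}:  v_{1} + v_{8} + v_{9} = v_{10}  so sig = [3:1]
  P = {1,2,3}:  v_{1} + v_{2} + v_{3} = v_{5} + v_{8}  so sig = [3:1,1]
  P = {1,2,8}:  v_{1} + v_{2} + v_{8} = v_{5} + v_{10}  so sig = [3:1,1]
  P = {5,6,7,8}:  v_{5} + v_{6} + v_{7} + v_{8} = v_{9}  so sig = [4:1]
  P = {5,6,7,10}:  v_{5} + v_{6} + v_{7} + v_{10} = v_{1} + 2·v_{9}  so sig = [4:1,2]
  P = {2,6,7,10}:  v_{2} + v_{6} + v_{7} + v_{10} = v_{1} + 3·v_{9}  so sig = [4:1,3]
  P = {2,6,7,8}:  v_{2} + v_{6} + v_{7} + v_{8} = 2·v_{9}  so sig = [4:2]
  P = {1,3,5,6,7}:  v_{1} + v_{3} + v_{5} + v_{6} + v_{7} = 0  so sig = [5:]
  P = {1,5,6,8,10}:  v_{1} + v_{5} + v_{6} + v_{8} + v_{10} = v_{4}  so sig = [5:1]

so the primitive-relation signature multiset is
    |P|=2: 11 collections, coeffs (), (1), (1,1), (1,1,1), (1,1,1), (1,1,1,1), (1,1,1,3), (1,1,2), (1,1,2), (1,2,2), (2)
    |P|=3: 4 collections, coeffs (1), (1), (1,1), (1,1)
    |P|=4: 4 collections, coeffs (1), (1,2), (1,3), (2)
    |P|=5: 2 collections, coeffs (), (1)


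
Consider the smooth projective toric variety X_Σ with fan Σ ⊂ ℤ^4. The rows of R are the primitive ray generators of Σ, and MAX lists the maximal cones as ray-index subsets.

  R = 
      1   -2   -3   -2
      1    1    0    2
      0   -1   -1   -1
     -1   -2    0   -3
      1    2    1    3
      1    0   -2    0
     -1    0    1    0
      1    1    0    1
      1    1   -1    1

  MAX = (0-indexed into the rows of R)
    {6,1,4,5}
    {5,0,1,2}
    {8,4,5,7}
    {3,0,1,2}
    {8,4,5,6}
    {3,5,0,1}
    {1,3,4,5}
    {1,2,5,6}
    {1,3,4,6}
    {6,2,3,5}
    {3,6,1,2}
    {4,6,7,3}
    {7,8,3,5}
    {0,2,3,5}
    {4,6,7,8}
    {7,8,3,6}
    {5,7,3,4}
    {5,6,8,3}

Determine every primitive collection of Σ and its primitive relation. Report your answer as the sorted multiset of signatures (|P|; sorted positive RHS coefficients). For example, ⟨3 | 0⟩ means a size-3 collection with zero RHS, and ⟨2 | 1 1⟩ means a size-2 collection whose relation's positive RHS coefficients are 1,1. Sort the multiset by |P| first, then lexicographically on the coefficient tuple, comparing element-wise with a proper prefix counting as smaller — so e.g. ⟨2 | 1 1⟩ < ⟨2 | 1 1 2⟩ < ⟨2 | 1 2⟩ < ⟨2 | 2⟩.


Δ(Σ) — 9 vertices, 14 min non-faces:

  {2,4}:  v_{2} + v_{4} = v_{1}  ⇒ sig = ⟨2 | 1⟩
  {2,8}:  v_{2} + v_{8} = v_{5}  ⇒ sig = ⟨2 | 1⟩
  {1,8}:  v_{1} + v_{8} = v_{4} + v_{5}  ⇒ sig = ⟨2 | 1 1⟩
  {2,7}:  v_{2} + v_{7} = v_{3} + v_{4} + v_{5}  ⇒ sig = ⟨2 | 1 1 1⟩
  {0,4}:  v_{0} + v_{4} = 2·v_{1} + v_{3} + v_{5}  ⇒ sig = ⟨2 | 1 1 2⟩
  {0,8}:  v_{0} + v_{8} = v_{1} + v_{3} + 2·v_{5}  ⇒ sig = ⟨2 | 1 1 2⟩
  {1,7}:  v_{1} + v_{7} = v_{3} + 2·v_{4} + v_{5}  ⇒ sig = ⟨2 | 1 1 2⟩
  {0,7}:  v_{0} + v_{7} = v_{1} + 2·v_{3} + v_{4} + 2·v_{5}  ⇒ sig = ⟨2 | 1 1 2 2⟩
  {0,6}:  v_{0} + v_{6} = 2·v_{2}  ⇒ sig = ⟨2 | 2⟩
  {3,4,8}:  v_{3} + v_{4} + v_{8} = v_{7}  ⇒ sig = ⟨3 | 1⟩
  {5,6,7}:  v_{5} + v_{6} + v_{7} = v_{8}  ⇒ sig = ⟨3 | 1⟩
  {3,4,5,6}:  v_{3} + v_{4} + v_{5} + v_{6} = 0  ⇒ sig = ⟨4 | 0⟩
  {1,2,3,5}:  v_{1} + v_{2} + v_{3} + v_{5} = v_{0}  ⇒ sig = ⟨4 | 1⟩
  {1,3,5,6}:  v_{1} + v_{3} + v_{5} + v_{6} = v_{2}  ⇒ sig = ⟨4 | 1⟩

Sorted signature multiset PRS(X):
    |P|=2: 9 collections, coeffs (1), (1), (1,1), (1,1,1), (1,1,2), (1,1,2), (1,1,2), (1,1,2,2), (2)
    |P|=3: 2 collections, coeffs (1), (1)
    |P|=4: 3 collections, coeffs (), (1), (1)


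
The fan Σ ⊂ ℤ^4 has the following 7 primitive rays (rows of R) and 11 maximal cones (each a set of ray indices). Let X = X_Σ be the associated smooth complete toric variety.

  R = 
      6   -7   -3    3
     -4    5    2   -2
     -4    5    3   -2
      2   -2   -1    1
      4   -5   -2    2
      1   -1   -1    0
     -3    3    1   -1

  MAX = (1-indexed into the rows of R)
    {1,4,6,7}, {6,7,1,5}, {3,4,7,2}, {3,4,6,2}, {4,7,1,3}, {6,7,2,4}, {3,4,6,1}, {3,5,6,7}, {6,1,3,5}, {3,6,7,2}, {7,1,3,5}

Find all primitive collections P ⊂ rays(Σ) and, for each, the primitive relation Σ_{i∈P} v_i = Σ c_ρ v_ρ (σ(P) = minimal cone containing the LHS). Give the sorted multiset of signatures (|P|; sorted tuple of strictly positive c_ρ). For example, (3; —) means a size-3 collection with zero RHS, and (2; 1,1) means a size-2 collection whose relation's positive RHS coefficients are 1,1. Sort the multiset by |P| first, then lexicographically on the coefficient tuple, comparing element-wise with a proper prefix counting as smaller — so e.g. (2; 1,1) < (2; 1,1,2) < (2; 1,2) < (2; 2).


5 collections generate NE(X_Σ); each relation:

  • {2,5}:  v_{2} + v_{5} = 0 — sig = (2; —)
  • {1,2}:  v_{1} + v_{2} = v_{4} — sig = (2; 1)
  • {4,5}:  v_{4} + v_{5} = v_{1} — sig = (2; 1)
  • {1,3,6,7}:  v_{1} + v_{3} + v_{6} + v_{7} = 0 — sig = (4; —)
  • {3,4,6,7}:  v_{3} + v_{4} + v_{6} + v_{7} = v_{2} — sig = (4; 1)

Signatures (|P|; sorted positive RHS coefficients), sorted:
    (2; —)
    (2; 1)
    (2; 1)
    (4; —)
    (4; 1)
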